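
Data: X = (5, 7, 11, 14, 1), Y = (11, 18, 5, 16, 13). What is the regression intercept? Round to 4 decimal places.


a = ybar - b*xbar, where b = sum((xi-xbar)(yi-ybar)) / sum((xi-xbar)^2)
n = 5, xbar = 38/5 = 7.6, ybar = 63/5 = 12.6
Sxy = sum((xi-xbar)(yi-ybar)) = -5.8
Sxx = sum((xi-xbar)^2) = 103.2
b = Sxy / Sxx = -29/516 ≈ -0.056202
a = 12.6 - (-0.056202) * 7.6 = 3361/258 ≈ 13.027132

13.0271


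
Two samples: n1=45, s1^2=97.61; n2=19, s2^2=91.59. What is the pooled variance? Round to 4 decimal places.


sp^2 = ((n1-1)*s1^2 + (n2-1)*s2^2)/(n1+n2-2)
(n1-1)*s1^2 = 44 * 97.61 = 4294.84
(n2-1)*s2^2 = 18 * 91.59 = 1648.62
numerator = 4294.84 + 1648.62 = 5943.46
n1+n2-2 = 62
sp^2 = 5943.46 / 62 = 297173/3100 ≈ 95.862258

95.8623


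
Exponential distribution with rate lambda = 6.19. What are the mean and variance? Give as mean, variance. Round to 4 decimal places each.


mean = 1/lam, var = 1/lam^2
mean = 1 / 6.19 = 100/619 ≈ 0.161551
lam^2 = 6.19^2 = 38.3161
var = 1 / 38.3161 ≈ 0.026099

0.1616, 0.0261


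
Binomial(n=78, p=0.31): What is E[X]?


E[X] = n*p = 78 * 0.31 = 24.18

24.18


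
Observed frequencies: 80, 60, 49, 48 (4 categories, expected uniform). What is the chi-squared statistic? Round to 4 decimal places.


chi2 = sum((O-E)^2/E), E = total/4
total = 237, E = 237/4 = 59.25
(80 - 59.25)^2 / 59.25 = 430.5625 / 59.25 = 6889/948 ≈ 7.266878
(60 - 59.25)^2 / 59.25 = 0.5625 / 59.25 = 3/316 ≈ 0.009494
(49 - 59.25)^2 / 59.25 = 105.0625 / 59.25 = 1681/948 ≈ 1.773207
(48 - 59.25)^2 / 59.25 = 126.5625 / 59.25 = 675/316 ≈ 2.136076
chi2 = 2651/237 ≈ 11.185654

11.1857


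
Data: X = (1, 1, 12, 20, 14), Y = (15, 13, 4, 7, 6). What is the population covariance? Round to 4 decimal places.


Cov = (1/n)*sum((xi-xbar)(yi-ybar))
n = 5, xbar = 48/5 = 9.6, ybar = 45/5 = 9
sum((xi-xbar)(yi-ybar)) = -132
Cov = -132 / 5 = -26.4

-26.4000


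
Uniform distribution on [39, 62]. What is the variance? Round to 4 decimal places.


Var = (b-a)^2 / 12
(b-a)^2 = (62 - 39)^2 = 529
Var = 529/12 ≈ 44.083333

44.0833


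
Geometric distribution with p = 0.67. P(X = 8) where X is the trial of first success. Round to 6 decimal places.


P = (1-p)^(k-1) * p
(1-p)^(k-1) = 0.33^7 ≈ 0.0004261844
P = 0.0004261844 * 0.67 ≈ 0.0002855436

0.000286


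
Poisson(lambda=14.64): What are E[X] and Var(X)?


E[X] = Var(X) = lambda = 14.64

14.64, 14.64


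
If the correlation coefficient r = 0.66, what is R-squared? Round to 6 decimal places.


R^2 = r^2 = (0.66)^2 = 0.4356

0.435600


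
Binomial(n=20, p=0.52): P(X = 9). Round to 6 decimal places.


P = C(n,k) * p^k * (1-p)^(n-k)
C(20,9) = 167960
p^k = 0.52^9 ≈ 0.002779906
(1-p)^(n-k) = 0.48^11 ≈ 0.0003116403
P = 167960 * 0.002779906 * 0.0003116403 ≈ 0.145509

0.145509


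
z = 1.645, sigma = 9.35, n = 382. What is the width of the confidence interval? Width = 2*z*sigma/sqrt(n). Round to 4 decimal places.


width = 2*z*sigma/sqrt(n)
2*z*sigma = 2 * 1.645 * 9.35 = 30.7615
sqrt(382) ≈ 19.544820
width = 30.7615 / 19.544820 ≈ 1.573895

1.5739


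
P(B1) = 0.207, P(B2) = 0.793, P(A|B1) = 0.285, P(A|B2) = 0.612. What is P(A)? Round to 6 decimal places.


P(A) = P(A|B1)*P(B1) + P(A|B2)*P(B2)
P(A|B1)*P(B1) = 0.285 * 0.207 = 0.058995
P(A|B2)*P(B2) = 0.612 * 0.793 = 0.485316
P(A) = 0.058995 + 0.485316 = 0.544311

0.544311


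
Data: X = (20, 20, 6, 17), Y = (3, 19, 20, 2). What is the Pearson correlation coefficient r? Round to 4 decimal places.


r = sum((xi-xbar)(yi-ybar)) / sqrt(sum((xi-xbar)^2) * sum((yi-ybar)^2))
n = 4, xbar = 63/4 = 15.75, ybar = 44/4 = 11
Sxy = sum((xi-xbar)(yi-ybar)) = -99
Sxx = sum((xi-xbar)^2) = 132.75
Syy = sum((yi-ybar)^2) = 290
sqrt(Sxx*Syy) ≈ 196.207798
r = Sxy / sqrt(Sxx*Syy) = -99 / 196.207798 ≈ -0.504567

-0.5046


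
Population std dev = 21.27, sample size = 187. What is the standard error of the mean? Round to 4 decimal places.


SE = sigma / sqrt(n)
sqrt(187) ≈ 13.674794
SE = 21.27 / 13.674794 ≈ 1.555416

1.5554


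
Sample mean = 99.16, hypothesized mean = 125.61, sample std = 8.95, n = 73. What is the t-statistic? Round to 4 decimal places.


t = (xbar - mu0) / (s/sqrt(n))
xbar - mu0 = 99.16 - 125.61 = -26.45
sqrt(73) ≈ 8.54400375
s/sqrt(n) = 8.95 / 8.54400375 ≈ 1.04751827
t = -26.45 / 1.04751827 ≈ -25.250156

-25.2502


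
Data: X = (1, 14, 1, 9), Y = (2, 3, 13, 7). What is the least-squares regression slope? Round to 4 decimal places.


b = sum((xi-xbar)(yi-ybar)) / sum((xi-xbar)^2)
n = 4, xbar = 25/4 = 6.25, ybar = 25/4 = 6.25
Sxy = sum((xi-xbar)(yi-ybar)) = -36.25
Sxx = sum((xi-xbar)^2) = 122.75
b = Sxy / Sxx = -145/491 ≈ -0.295316

-0.2953


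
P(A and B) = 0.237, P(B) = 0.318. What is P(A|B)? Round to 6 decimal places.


P(A|B) = P(A and B) / P(B) = 0.237 / 0.318 = 79/106 ≈ 0.74528302

0.745283


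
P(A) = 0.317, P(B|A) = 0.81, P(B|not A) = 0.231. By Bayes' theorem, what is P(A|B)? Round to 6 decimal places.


P(A|B) = P(B|A)*P(A) / P(B), P(B) = P(B|A)*P(A) + P(B|not A)*P(not A)
P(B|A)*P(A) = 0.81 * 0.317 = 0.25677
P(B|not A)*P(not A) = 0.231 * 0.683 = 0.157773
P(B) = 0.25677 + 0.157773 = 0.414543
P(A|B) = 0.25677 / 0.414543 ≈ 0.61940498

0.619405


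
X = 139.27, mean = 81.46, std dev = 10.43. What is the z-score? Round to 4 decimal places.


z = (X - mu) / sigma
X - mu = 139.27 - 81.46 = 57.81
z = 57.81 / 10.43 = 5781/1043 ≈ 5.542665

5.5427


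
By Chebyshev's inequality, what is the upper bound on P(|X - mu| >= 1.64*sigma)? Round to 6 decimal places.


P <= 1/k^2
k^2 = 1.64^2 = 2.6896
1/k^2 = 1 / 2.6896 = 625/1681 ≈ 0.37180250

0.371802


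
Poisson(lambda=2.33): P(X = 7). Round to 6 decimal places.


P = e^(-lam) * lam^k / k!
e^(-2.33) ≈ 0.09729575
lam^k = 2.33^7 ≈ 372.813343
k! = 7! = 5040
P = 0.09729575 * 372.813343 / 5040 ≈ 0.007197

0.007197


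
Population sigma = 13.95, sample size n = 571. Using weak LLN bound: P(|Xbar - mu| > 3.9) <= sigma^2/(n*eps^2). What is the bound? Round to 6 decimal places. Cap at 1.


bound = min(1, sigma^2/(n*eps^2))
sigma^2 = 13.95^2 = 194.6025
n*eps^2 = 571 * 3.9^2 = 571 * 15.21 = 8684.91
sigma^2/(n*eps^2) = 194.6025 / 8684.91 ≈ 0.02240697

0.022407


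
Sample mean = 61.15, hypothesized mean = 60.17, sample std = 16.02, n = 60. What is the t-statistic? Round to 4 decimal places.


t = (xbar - mu0) / (s/sqrt(n))
xbar - mu0 = 61.15 - 60.17 = 0.98
sqrt(60) ≈ 7.74596669
s/sqrt(n) = 16.02 / 7.74596669 ≈ 2.06817311
t = 0.98 / 2.06817311 ≈ 0.473848

0.4738


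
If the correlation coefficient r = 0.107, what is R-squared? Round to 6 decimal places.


R^2 = r^2 = (0.107)^2 = 0.011449

0.011449


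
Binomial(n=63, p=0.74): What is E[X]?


E[X] = n*p = 63 * 0.74 = 46.62

46.62


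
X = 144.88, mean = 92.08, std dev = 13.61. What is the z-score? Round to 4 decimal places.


z = (X - mu) / sigma
X - mu = 144.88 - 92.08 = 52.8
z = 52.8 / 13.61 = 5280/1361 ≈ 3.879500

3.8795


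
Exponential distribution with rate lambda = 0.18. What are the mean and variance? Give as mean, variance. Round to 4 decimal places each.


mean = 1/lam, var = 1/lam^2
mean = 1 / 0.18 = 50/9 ≈ 5.555556
lam^2 = 0.18^2 = 0.0324
var = 1 / 0.0324 = 2500/81 ≈ 30.864198

5.5556, 30.8642


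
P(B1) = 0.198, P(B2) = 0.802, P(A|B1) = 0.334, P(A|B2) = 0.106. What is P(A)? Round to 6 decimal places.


P(A) = P(A|B1)*P(B1) + P(A|B2)*P(B2)
P(A|B1)*P(B1) = 0.334 * 0.198 = 0.066132
P(A|B2)*P(B2) = 0.106 * 0.802 = 0.085012
P(A) = 0.066132 + 0.085012 = 0.151144

0.151144


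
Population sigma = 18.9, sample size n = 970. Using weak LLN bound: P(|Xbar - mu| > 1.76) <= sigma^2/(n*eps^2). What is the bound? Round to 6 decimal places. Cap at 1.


bound = min(1, sigma^2/(n*eps^2))
sigma^2 = 18.9^2 = 357.21
n*eps^2 = 970 * 1.76^2 = 970 * 3.0976 = 3004.672
sigma^2/(n*eps^2) = 357.21 / 3004.672 ≈ 0.11888486

0.118885


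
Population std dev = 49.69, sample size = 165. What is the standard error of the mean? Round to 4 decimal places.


SE = sigma / sqrt(n)
sqrt(165) ≈ 12.845233
SE = 49.69 / 12.845233 ≈ 3.868361

3.8684


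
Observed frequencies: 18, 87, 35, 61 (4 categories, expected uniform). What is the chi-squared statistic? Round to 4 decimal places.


chi2 = sum((O-E)^2/E), E = total/4
total = 201, E = 201/4 = 50.25
(18 - 50.25)^2 / 50.25 = 1040.0625 / 50.25 = 5547/268 ≈ 20.697761
(87 - 50.25)^2 / 50.25 = 1350.5625 / 50.25 = 7203/268 ≈ 26.876866
(35 - 50.25)^2 / 50.25 = 232.5625 / 50.25 = 3721/804 ≈ 4.628109
(61 - 50.25)^2 / 50.25 = 115.5625 / 50.25 = 1849/804 ≈ 2.299751
chi2 = 10955/201 ≈ 54.502488

54.5025


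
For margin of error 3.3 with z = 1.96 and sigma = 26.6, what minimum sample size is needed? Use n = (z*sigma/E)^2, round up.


z*sigma/E = 1.96 * 26.6 / 3.3 = 13034/825 ≈ 15.798788
(z*sigma/E)^2 ≈ 249.601698
round up: n = 250

250


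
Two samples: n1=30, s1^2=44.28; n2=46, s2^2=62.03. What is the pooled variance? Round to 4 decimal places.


sp^2 = ((n1-1)*s1^2 + (n2-1)*s2^2)/(n1+n2-2)
(n1-1)*s1^2 = 29 * 44.28 = 1284.12
(n2-1)*s2^2 = 45 * 62.03 = 2791.35
numerator = 1284.12 + 2791.35 = 4075.47
n1+n2-2 = 74
sp^2 = 4075.47 / 74 = 407547/7400 ≈ 55.073919

55.0739


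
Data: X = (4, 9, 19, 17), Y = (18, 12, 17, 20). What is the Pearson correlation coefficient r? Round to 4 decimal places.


r = sum((xi-xbar)(yi-ybar)) / sqrt(sum((xi-xbar)^2) * sum((yi-ybar)^2))
n = 4, xbar = 49/4 = 12.25, ybar = 67/4 = 16.75
Sxy = sum((xi-xbar)(yi-ybar)) = 22.25
Sxx = sum((xi-xbar)^2) = 146.75
Syy = sum((yi-ybar)^2) = 34.75
sqrt(Sxx*Syy) ≈ 71.411221
r = Sxy / sqrt(Sxx*Syy) = 22.25 / 71.411221 ≈ 0.311576

0.3116


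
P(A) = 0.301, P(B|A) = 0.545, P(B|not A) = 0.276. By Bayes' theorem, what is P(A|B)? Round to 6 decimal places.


P(A|B) = P(B|A)*P(A) / P(B), P(B) = P(B|A)*P(A) + P(B|not A)*P(not A)
P(B|A)*P(A) = 0.545 * 0.301 = 0.164045
P(B|not A)*P(not A) = 0.276 * 0.699 = 0.192924
P(B) = 0.164045 + 0.192924 = 0.356969
P(A|B) = 0.164045 / 0.356969 ≈ 0.45954971

0.459550


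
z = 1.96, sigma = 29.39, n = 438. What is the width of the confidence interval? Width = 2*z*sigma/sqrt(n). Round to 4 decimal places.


width = 2*z*sigma/sqrt(n)
2*z*sigma = 2 * 1.96 * 29.39 = 115.2088
sqrt(438) ≈ 20.928450
width = 115.2088 / 20.928450 ≈ 5.504889

5.5049


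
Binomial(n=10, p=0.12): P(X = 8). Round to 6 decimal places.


P = C(n,k) * p^k * (1-p)^(n-k)
C(10,8) = 45
p^k = 0.12^8 ≈ 0.00000004299817
(1-p)^(n-k) = 0.88^2 = 0.7744
P = 45 * 0.00000004299817 * 0.7744 ≈ 0.000001

0.000001


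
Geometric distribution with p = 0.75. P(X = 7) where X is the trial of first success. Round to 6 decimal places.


P = (1-p)^(k-1) * p
(1-p)^(k-1) = 0.25^6 = 1/4096 ≈ 0.0002441406
P = 0.0002441406 * 0.75 ≈ 0.0001831055

0.000183


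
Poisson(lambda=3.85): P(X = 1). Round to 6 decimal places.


P = e^(-lam) * lam^k / k!
e^(-3.85) ≈ 0.02127974
lam^k = 3.85^1 = 3.85
k! = 1! = 1
P = 0.02127974 * 3.85 / 1 ≈ 0.081927

0.081927


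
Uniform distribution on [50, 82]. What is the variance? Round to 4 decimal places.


Var = (b-a)^2 / 12
(b-a)^2 = (82 - 50)^2 = 1024
Var = 1024/12 ≈ 85.333333

85.3333


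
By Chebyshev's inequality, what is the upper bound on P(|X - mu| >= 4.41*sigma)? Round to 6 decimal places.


P <= 1/k^2
k^2 = 4.41^2 = 19.4481
1/k^2 = 1 / 19.4481 ≈ 0.05141890

0.051419


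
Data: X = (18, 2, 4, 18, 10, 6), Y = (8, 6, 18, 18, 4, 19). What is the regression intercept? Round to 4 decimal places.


a = ybar - b*xbar, where b = sum((xi-xbar)(yi-ybar)) / sum((xi-xbar)^2)
n = 6, xbar = 58/6 = 29/3 ≈ 9.666667, ybar = 73/6 ≈ 12.166667
Sxy = sum((xi-xbar)(yi-ybar)) = 1/3 ≈ 0.333333
Sxx = sum((xi-xbar)^2) = 730/3 ≈ 243.333333
b = Sxy / Sxx = 1/730 ≈ 0.001370
a = 12.166667 - 0.001370 * 9.666667 = 4436/365 ≈ 12.153425

12.1534


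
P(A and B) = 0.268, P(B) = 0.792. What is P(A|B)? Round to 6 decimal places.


P(A|B) = P(A and B) / P(B) = 0.268 / 0.792 = 67/198 ≈ 0.33838384

0.338384


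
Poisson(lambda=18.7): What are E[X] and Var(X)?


E[X] = Var(X) = lambda = 18.7

18.7, 18.7


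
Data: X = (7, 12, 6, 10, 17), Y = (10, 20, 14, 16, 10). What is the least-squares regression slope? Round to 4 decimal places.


b = sum((xi-xbar)(yi-ybar)) / sum((xi-xbar)^2)
n = 5, xbar = 52/5 = 10.4, ybar = 70/5 = 14
Sxy = sum((xi-xbar)(yi-ybar)) = -4
Sxx = sum((xi-xbar)^2) = 77.2
b = Sxy / Sxx = -10/193 ≈ -0.051813

-0.0518


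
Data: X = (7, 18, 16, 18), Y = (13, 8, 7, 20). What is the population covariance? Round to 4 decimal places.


Cov = (1/n)*sum((xi-xbar)(yi-ybar))
n = 4, xbar = 59/4 = 14.75, ybar = 48/4 = 12
sum((xi-xbar)(yi-ybar)) = -1
Cov = -1 / 4 = -0.25

-0.2500


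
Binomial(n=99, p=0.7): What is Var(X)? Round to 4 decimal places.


Var = n*p*(1-p) = 99 * 0.7 * 0.3 = 20.79

20.7900


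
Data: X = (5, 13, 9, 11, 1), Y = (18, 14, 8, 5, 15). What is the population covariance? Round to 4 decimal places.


Cov = (1/n)*sum((xi-xbar)(yi-ybar))
n = 5, xbar = 39/5 = 7.8, ybar = 60/5 = 12
sum((xi-xbar)(yi-ybar)) = -54
Cov = -54 / 5 = -10.8

-10.8000


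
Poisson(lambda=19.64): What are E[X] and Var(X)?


E[X] = Var(X) = lambda = 19.64

19.64, 19.64


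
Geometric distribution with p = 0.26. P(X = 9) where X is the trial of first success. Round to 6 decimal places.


P = (1-p)^(k-1) * p
(1-p)^(k-1) = 0.74^8 ≈ 0.08991947
P = 0.08991947 * 0.26 ≈ 0.02337906

0.023379


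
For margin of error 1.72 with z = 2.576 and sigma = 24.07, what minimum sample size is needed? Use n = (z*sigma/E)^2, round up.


z*sigma/E = 2.576 * 24.07 / 1.72 ≈ 36.049023
(z*sigma/E)^2 ≈ 1299.532078
round up: n = 1300

1300


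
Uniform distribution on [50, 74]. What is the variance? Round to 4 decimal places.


Var = (b-a)^2 / 12
(b-a)^2 = (74 - 50)^2 = 576
Var = 576/12 = 48

48.0000


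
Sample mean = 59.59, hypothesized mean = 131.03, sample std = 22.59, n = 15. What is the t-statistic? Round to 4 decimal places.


t = (xbar - mu0) / (s/sqrt(n))
xbar - mu0 = 59.59 - 131.03 = -71.44
sqrt(15) ≈ 3.87298335
s/sqrt(n) = 22.59 / 3.87298335 ≈ 5.83271292
t = -71.44 / 5.83271292 ≈ -12.248160

-12.2482


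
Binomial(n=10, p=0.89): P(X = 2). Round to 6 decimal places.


P = C(n,k) * p^k * (1-p)^(n-k)
C(10,2) = 45
p^k = 0.89^2 = 0.7921
(1-p)^(n-k) = 0.11^8 ≈ 0.00000002143589
P = 45 * 0.7921 * 0.00000002143589 ≈ 0.000001

0.000001


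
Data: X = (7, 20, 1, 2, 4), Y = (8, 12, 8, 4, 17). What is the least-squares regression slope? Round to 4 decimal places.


b = sum((xi-xbar)(yi-ybar)) / sum((xi-xbar)^2)
n = 5, xbar = 34/5 = 6.8, ybar = 49/5 = 9.8
Sxy = sum((xi-xbar)(yi-ybar)) = 46.8
Sxx = sum((xi-xbar)^2) = 238.8
b = Sxy / Sxx = 39/199 ≈ 0.195980

0.1960


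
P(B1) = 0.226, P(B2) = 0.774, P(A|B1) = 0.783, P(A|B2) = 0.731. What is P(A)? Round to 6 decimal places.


P(A) = P(A|B1)*P(B1) + P(A|B2)*P(B2)
P(A|B1)*P(B1) = 0.783 * 0.226 = 0.176958
P(A|B2)*P(B2) = 0.731 * 0.774 = 0.565794
P(A) = 0.176958 + 0.565794 = 0.742752

0.742752


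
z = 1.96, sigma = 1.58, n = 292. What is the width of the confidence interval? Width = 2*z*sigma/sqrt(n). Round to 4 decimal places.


width = 2*z*sigma/sqrt(n)
2*z*sigma = 2 * 1.96 * 1.58 = 6.1936
sqrt(292) ≈ 17.088007
width = 6.1936 / 17.088007 ≈ 0.362453

0.3625


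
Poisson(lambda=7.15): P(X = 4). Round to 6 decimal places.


P = e^(-lam) * lam^k / k!
e^(-7.15) ≈ 0.0007848641
lam^k = 7.15^4 ≈ 2613.510006
k! = 4! = 24
P = 0.0007848641 * 2613.510006 / 24 ≈ 0.085469

0.085469


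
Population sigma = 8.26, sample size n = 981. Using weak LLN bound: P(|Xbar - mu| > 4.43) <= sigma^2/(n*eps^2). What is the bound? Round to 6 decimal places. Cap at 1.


bound = min(1, sigma^2/(n*eps^2))
sigma^2 = 8.26^2 = 68.2276
n*eps^2 = 981 * 4.43^2 = 981 * 19.6249 = 19252.0269
sigma^2/(n*eps^2) = 68.2276 / 19252.0269 ≈ 0.00354392

0.003544


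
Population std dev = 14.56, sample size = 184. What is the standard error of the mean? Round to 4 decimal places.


SE = sigma / sqrt(n)
sqrt(184) ≈ 13.564660
SE = 14.56 / 13.564660 ≈ 1.073377

1.0734


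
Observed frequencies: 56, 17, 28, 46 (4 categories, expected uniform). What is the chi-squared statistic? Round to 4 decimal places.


chi2 = sum((O-E)^2/E), E = total/4
total = 147, E = 147/4 = 36.75
(56 - 36.75)^2 / 36.75 = 370.5625 / 36.75 = 121/12 ≈ 10.083333
(17 - 36.75)^2 / 36.75 = 390.0625 / 36.75 = 6241/588 ≈ 10.613946
(28 - 36.75)^2 / 36.75 = 76.5625 / 36.75 = 25/12 ≈ 2.083333
(46 - 36.75)^2 / 36.75 = 85.5625 / 36.75 = 1369/588 ≈ 2.328231
chi2 = 3691/147 ≈ 25.108844

25.1088


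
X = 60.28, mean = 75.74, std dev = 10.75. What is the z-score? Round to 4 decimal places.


z = (X - mu) / sigma
X - mu = 60.28 - 75.74 = -15.46
z = -15.46 / 10.75 = -1546/1075 ≈ -1.438140

-1.4381


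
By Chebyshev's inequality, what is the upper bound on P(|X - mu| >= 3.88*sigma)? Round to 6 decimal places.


P <= 1/k^2
k^2 = 3.88^2 = 15.0544
1/k^2 = 1 / 15.0544 = 625/9409 ≈ 0.06642576

0.066426


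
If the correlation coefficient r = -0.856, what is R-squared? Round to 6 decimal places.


R^2 = r^2 = (-0.856)^2 = 0.732736

0.732736


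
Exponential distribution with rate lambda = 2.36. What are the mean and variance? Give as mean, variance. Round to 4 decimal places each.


mean = 1/lam, var = 1/lam^2
mean = 1 / 2.36 = 25/59 ≈ 0.423729
lam^2 = 2.36^2 = 5.5696
var = 1 / 5.5696 = 625/3481 ≈ 0.179546

0.4237, 0.1795


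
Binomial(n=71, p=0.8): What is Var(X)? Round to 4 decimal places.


Var = n*p*(1-p) = 71 * 0.8 * 0.2 = 11.36

11.3600


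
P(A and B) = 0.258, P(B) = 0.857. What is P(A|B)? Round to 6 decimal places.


P(A|B) = P(A and B) / P(B) = 0.258 / 0.857 = 258/857 ≈ 0.30105018

0.301050


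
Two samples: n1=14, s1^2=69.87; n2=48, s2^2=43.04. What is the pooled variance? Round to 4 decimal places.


sp^2 = ((n1-1)*s1^2 + (n2-1)*s2^2)/(n1+n2-2)
(n1-1)*s1^2 = 13 * 69.87 = 908.31
(n2-1)*s2^2 = 47 * 43.04 = 2022.88
numerator = 908.31 + 2022.88 = 2931.19
n1+n2-2 = 60
sp^2 = 2931.19 / 60 = 293119/6000 ≈ 48.853167

48.8532


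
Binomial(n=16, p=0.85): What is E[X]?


E[X] = n*p = 16 * 0.85 = 13.6

13.6


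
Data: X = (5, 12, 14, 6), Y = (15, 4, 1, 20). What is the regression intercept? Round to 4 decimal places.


a = ybar - b*xbar, where b = sum((xi-xbar)(yi-ybar)) / sum((xi-xbar)^2)
n = 4, xbar = 37/4 = 9.25, ybar = 40/4 = 10
Sxy = sum((xi-xbar)(yi-ybar)) = -113
Sxx = sum((xi-xbar)^2) = 58.75
b = Sxy / Sxx = -452/235 ≈ -1.923404
a = 10 - (-1.923404) * 9.25 = 6531/235 ≈ 27.791489

27.7915


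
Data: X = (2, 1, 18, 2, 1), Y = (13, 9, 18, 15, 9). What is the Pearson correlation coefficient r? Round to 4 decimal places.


r = sum((xi-xbar)(yi-ybar)) / sqrt(sum((xi-xbar)^2) * sum((yi-ybar)^2))
n = 5, xbar = 24/5 = 4.8, ybar = 64/5 = 12.8
Sxy = sum((xi-xbar)(yi-ybar)) = 90.8
Sxx = sum((xi-xbar)^2) = 218.8
Syy = sum((yi-ybar)^2) = 60.8
sqrt(Sxx*Syy) ≈ 115.338805
r = Sxy / sqrt(Sxx*Syy) = 90.8 / 115.338805 ≈ 0.787246

0.7872


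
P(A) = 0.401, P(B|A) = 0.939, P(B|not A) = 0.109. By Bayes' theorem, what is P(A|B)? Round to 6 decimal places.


P(A|B) = P(B|A)*P(A) / P(B), P(B) = P(B|A)*P(A) + P(B|not A)*P(not A)
P(B|A)*P(A) = 0.939 * 0.401 = 0.376539
P(B|not A)*P(not A) = 0.109 * 0.599 = 0.065291
P(B) = 0.376539 + 0.065291 = 0.44183
P(A|B) = 0.376539 / 0.44183 ≈ 0.85222597

0.852226


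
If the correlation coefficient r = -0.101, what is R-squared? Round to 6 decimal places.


R^2 = r^2 = (-0.101)^2 = 0.010201

0.010201


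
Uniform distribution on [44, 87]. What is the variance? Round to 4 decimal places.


Var = (b-a)^2 / 12
(b-a)^2 = (87 - 44)^2 = 1849
Var = 1849/12 ≈ 154.083333

154.0833


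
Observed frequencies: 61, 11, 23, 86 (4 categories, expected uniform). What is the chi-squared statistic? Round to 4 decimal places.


chi2 = sum((O-E)^2/E), E = total/4
total = 181, E = 181/4 = 45.25
(61 - 45.25)^2 / 45.25 = 248.0625 / 45.25 = 3969/724 ≈ 5.482044
(11 - 45.25)^2 / 45.25 = 1173.0625 / 45.25 = 18769/724 ≈ 25.924033
(23 - 45.25)^2 / 45.25 = 495.0625 / 45.25 = 7921/724 ≈ 10.940608
(86 - 45.25)^2 / 45.25 = 1660.5625 / 45.25 = 26569/724 ≈ 36.697514
chi2 = 14307/181 ≈ 79.044199

79.0442


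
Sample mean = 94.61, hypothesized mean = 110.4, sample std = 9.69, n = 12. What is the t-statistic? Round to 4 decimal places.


t = (xbar - mu0) / (s/sqrt(n))
xbar - mu0 = 94.61 - 110.4 = -15.79
sqrt(12) ≈ 3.46410162
s/sqrt(n) = 9.69 / 3.46410162 ≈ 2.79726205
t = -15.79 / 2.79726205 ≈ -5.644805

-5.6448


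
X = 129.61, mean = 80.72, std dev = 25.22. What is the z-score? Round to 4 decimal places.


z = (X - mu) / sigma
X - mu = 129.61 - 80.72 = 48.89
z = 48.89 / 25.22 = 4889/2522 ≈ 1.938541

1.9385


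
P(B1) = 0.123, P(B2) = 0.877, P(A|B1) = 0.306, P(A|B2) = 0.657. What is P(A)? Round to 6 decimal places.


P(A) = P(A|B1)*P(B1) + P(A|B2)*P(B2)
P(A|B1)*P(B1) = 0.306 * 0.123 = 0.037638
P(A|B2)*P(B2) = 0.657 * 0.877 = 0.576189
P(A) = 0.037638 + 0.576189 = 0.613827

0.613827


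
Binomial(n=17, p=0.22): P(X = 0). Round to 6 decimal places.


P = C(n,k) * p^k * (1-p)^(n-k)
C(17,0) = 1
p^k = 0.22^0 = 1
(1-p)^(n-k) = 0.78^17 ≈ 0.01464226
P = 1 * 1 * 0.01464226 ≈ 0.014642

0.014642


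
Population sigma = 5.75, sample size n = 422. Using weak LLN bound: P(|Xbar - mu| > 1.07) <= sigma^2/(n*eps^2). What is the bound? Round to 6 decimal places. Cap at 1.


bound = min(1, sigma^2/(n*eps^2))
sigma^2 = 5.75^2 = 33.0625
n*eps^2 = 422 * 1.07^2 = 422 * 1.1449 = 483.1478
sigma^2/(n*eps^2) = 33.0625 / 483.1478 ≈ 0.06843144

0.068431


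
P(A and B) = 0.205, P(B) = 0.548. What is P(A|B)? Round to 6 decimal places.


P(A|B) = P(A and B) / P(B) = 0.205 / 0.548 = 205/548 ≈ 0.37408759

0.374088


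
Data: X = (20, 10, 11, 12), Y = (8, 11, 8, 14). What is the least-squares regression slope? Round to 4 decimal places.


b = sum((xi-xbar)(yi-ybar)) / sum((xi-xbar)^2)
n = 4, xbar = 53/4 = 13.25, ybar = 41/4 = 10.25
Sxy = sum((xi-xbar)(yi-ybar)) = -17.25
Sxx = sum((xi-xbar)^2) = 62.75
b = Sxy / Sxx = -69/251 ≈ -0.274900

-0.2749


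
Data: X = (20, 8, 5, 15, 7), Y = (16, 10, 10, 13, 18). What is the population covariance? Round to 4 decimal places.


Cov = (1/n)*sum((xi-xbar)(yi-ybar))
n = 5, xbar = 55/5 = 11, ybar = 67/5 = 13.4
sum((xi-xbar)(yi-ybar)) = 34
Cov = 34 / 5 = 6.8

6.8000


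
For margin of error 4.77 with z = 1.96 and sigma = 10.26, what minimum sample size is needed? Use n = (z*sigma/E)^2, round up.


z*sigma/E = 1.96 * 10.26 / 4.77 = 5586/1325 ≈ 4.215849
(z*sigma/E)^2 ≈ 17.773383
round up: n = 18

18


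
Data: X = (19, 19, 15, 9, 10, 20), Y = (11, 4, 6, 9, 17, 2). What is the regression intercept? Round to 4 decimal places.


a = ybar - b*xbar, where b = sum((xi-xbar)(yi-ybar)) / sum((xi-xbar)^2)
n = 6, xbar = 92/6 = 46/3 ≈ 15.333333, ybar = 49/6 ≈ 8.166667
Sxy = sum((xi-xbar)(yi-ybar)) = -256/3 ≈ -85.333333
Sxx = sum((xi-xbar)^2) = 352/3 ≈ 117.333333
b = Sxy / Sxx = -8/11 ≈ -0.727273
a = 8.166667 - (-0.727273) * 15.333333 = 425/22 ≈ 19.318182

19.3182


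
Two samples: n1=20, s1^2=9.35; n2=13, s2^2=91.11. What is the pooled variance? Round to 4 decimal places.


sp^2 = ((n1-1)*s1^2 + (n2-1)*s2^2)/(n1+n2-2)
(n1-1)*s1^2 = 19 * 9.35 = 177.65
(n2-1)*s2^2 = 12 * 91.11 = 1093.32
numerator = 177.65 + 1093.32 = 1270.97
n1+n2-2 = 31
sp^2 = 1270.97 / 31 = 127097/3100 ≈ 40.999032

40.9990


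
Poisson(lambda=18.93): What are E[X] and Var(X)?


E[X] = Var(X) = lambda = 18.93

18.93, 18.93


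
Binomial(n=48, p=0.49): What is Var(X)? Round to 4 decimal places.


Var = n*p*(1-p) = 48 * 0.49 * 0.51 = 11.9952

11.9952


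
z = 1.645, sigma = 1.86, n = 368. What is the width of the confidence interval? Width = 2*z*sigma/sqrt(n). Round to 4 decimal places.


width = 2*z*sigma/sqrt(n)
2*z*sigma = 2 * 1.645 * 1.86 = 6.1194
sqrt(368) ≈ 19.183326
width = 6.1194 / 19.183326 ≈ 0.318996

0.3190


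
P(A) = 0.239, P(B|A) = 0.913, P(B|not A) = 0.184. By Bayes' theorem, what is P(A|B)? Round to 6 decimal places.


P(A|B) = P(B|A)*P(A) / P(B), P(B) = P(B|A)*P(A) + P(B|not A)*P(not A)
P(B|A)*P(A) = 0.913 * 0.239 = 0.218207
P(B|not A)*P(not A) = 0.184 * 0.761 = 0.140024
P(B) = 0.218207 + 0.140024 = 0.358231
P(A|B) = 0.218207 / 0.358231 ≈ 0.60912372

0.609124


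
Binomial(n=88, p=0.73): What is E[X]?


E[X] = n*p = 88 * 0.73 = 64.24

64.24


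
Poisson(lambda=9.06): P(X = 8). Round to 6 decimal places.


P = e^(-lam) * lam^k / k!
e^(-9.06) ≈ 0.0001162230
lam^k = 9.06^8 ≈ 45396835.613494
k! = 8! = 40320
P = 0.0001162230 * 45396835.613494 / 40320 ≈ 0.130857

0.130857


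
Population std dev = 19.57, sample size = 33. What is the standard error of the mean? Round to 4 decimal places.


SE = sigma / sqrt(n)
sqrt(33) ≈ 5.744563
SE = 19.57 / 5.744563 ≈ 3.406700

3.4067


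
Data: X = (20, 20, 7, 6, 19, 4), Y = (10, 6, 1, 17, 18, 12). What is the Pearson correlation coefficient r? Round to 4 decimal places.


r = sum((xi-xbar)(yi-ybar)) / sqrt(sum((xi-xbar)^2) * sum((yi-ybar)^2))
n = 6, xbar = 76/6 = 38/3 ≈ 12.666667, ybar = 64/6 = 32/3 ≈ 10.666667
Sxy = sum((xi-xbar)(yi-ybar)) = 25/3 ≈ 8.333333
Sxx = sum((xi-xbar)^2) = 898/3 ≈ 299.333333
Syy = sum((yi-ybar)^2) = 634/3 ≈ 211.333333
sqrt(Sxx*Syy) ≈ 251.513640
r = Sxy / sqrt(Sxx*Syy) = 8.333333 / 251.513640 ≈ 0.033133

0.0331


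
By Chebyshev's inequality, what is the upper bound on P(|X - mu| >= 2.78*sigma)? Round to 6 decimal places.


P <= 1/k^2
k^2 = 2.78^2 = 7.7284
1/k^2 = 1 / 7.7284 ≈ 0.12939289

0.129393


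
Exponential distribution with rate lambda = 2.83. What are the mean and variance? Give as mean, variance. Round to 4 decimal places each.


mean = 1/lam, var = 1/lam^2
mean = 1 / 2.83 = 100/283 ≈ 0.353357
lam^2 = 2.83^2 = 8.0089
var = 1 / 8.0089 ≈ 0.124861

0.3534, 0.1249


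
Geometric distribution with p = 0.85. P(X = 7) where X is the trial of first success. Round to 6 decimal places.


P = (1-p)^(k-1) * p
(1-p)^(k-1) = 0.15^6 ≈ 0.00001139063
P = 0.00001139063 * 0.85 ≈ 0.000009682031

0.000010


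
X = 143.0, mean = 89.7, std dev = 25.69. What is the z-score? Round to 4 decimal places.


z = (X - mu) / sigma
X - mu = 143.0 - 89.7 = 53.3
z = 53.3 / 25.69 = 5330/2569 ≈ 2.074737

2.0747


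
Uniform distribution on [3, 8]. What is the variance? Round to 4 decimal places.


Var = (b-a)^2 / 12
(b-a)^2 = (8 - 3)^2 = 25
Var = 25/12 ≈ 2.083333

2.0833


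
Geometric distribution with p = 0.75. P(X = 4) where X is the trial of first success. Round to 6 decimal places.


P = (1-p)^(k-1) * p
(1-p)^(k-1) = 0.25^3 = 0.015625
P = 0.015625 * 0.75 = 0.01171875

0.011719


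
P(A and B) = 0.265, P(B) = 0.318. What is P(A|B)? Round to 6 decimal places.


P(A|B) = P(A and B) / P(B) = 0.265 / 0.318 = 5/6 ≈ 0.83333333

0.833333


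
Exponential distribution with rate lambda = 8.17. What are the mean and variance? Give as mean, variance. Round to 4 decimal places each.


mean = 1/lam, var = 1/lam^2
mean = 1 / 8.17 = 100/817 ≈ 0.122399
lam^2 = 8.17^2 = 66.7489
var = 1 / 66.7489 ≈ 0.014982

0.1224, 0.0150


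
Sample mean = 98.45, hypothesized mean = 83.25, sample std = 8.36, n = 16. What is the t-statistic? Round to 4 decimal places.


t = (xbar - mu0) / (s/sqrt(n))
xbar - mu0 = 98.45 - 83.25 = 15.2
sqrt(16) = 4
s/sqrt(n) = 8.36 / 4 = 2.09
t = 15.2 / 2.09 = 80/11 ≈ 7.272727

7.2727


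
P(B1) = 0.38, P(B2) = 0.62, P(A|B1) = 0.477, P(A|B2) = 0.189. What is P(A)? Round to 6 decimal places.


P(A) = P(A|B1)*P(B1) + P(A|B2)*P(B2)
P(A|B1)*P(B1) = 0.477 * 0.38 = 0.18126
P(A|B2)*P(B2) = 0.189 * 0.62 = 0.11718
P(A) = 0.18126 + 0.11718 = 0.29844

0.298440


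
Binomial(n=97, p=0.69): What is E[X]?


E[X] = n*p = 97 * 0.69 = 66.93

66.93


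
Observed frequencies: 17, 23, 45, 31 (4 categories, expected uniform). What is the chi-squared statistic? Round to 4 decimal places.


chi2 = sum((O-E)^2/E), E = total/4
total = 116, E = 116/4 = 29
(17 - 29)^2 / 29 = 144 / 29 = 144/29 ≈ 4.965517
(23 - 29)^2 / 29 = 36 / 29 = 36/29 ≈ 1.241379
(45 - 29)^2 / 29 = 256 / 29 = 256/29 ≈ 8.827586
(31 - 29)^2 / 29 = 4 / 29 = 4/29 ≈ 0.137931
chi2 = 440/29 ≈ 15.172414

15.1724


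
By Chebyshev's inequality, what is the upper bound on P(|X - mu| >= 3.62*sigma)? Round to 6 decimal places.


P <= 1/k^2
k^2 = 3.62^2 = 13.1044
1/k^2 = 1 / 13.1044 ≈ 0.07631025

0.076310


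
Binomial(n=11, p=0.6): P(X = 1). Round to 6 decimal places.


P = C(n,k) * p^k * (1-p)^(n-k)
C(11,1) = 11
p^k = 0.6^1 = 0.6
(1-p)^(n-k) = 0.4^10 = 0.0001048576
P = 11 * 0.6 * 0.0001048576 ≈ 0.000692

0.000692


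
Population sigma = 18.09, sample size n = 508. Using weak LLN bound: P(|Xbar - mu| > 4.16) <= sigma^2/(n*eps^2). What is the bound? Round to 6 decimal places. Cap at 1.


bound = min(1, sigma^2/(n*eps^2))
sigma^2 = 18.09^2 = 327.2481
n*eps^2 = 508 * 4.16^2 = 508 * 17.3056 = 8791.2448
sigma^2/(n*eps^2) = 327.2481 / 8791.2448 ≈ 0.03722432

0.037224


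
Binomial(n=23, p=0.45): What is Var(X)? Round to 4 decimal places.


Var = n*p*(1-p) = 23 * 0.45 * 0.55 = 5.6925

5.6925


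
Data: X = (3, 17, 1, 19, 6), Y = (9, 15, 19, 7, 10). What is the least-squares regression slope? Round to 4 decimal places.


b = sum((xi-xbar)(yi-ybar)) / sum((xi-xbar)^2)
n = 5, xbar = 46/5 = 9.2, ybar = 60/5 = 12
Sxy = sum((xi-xbar)(yi-ybar)) = -58
Sxx = sum((xi-xbar)^2) = 272.8
b = Sxy / Sxx = -145/682 ≈ -0.212610

-0.2126


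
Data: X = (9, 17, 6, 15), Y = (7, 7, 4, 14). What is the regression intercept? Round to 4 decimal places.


a = ybar - b*xbar, where b = sum((xi-xbar)(yi-ybar)) / sum((xi-xbar)^2)
n = 4, xbar = 47/4 = 11.75, ybar = 32/4 = 8
Sxy = sum((xi-xbar)(yi-ybar)) = 40
Sxx = sum((xi-xbar)^2) = 78.75
b = Sxy / Sxx = 32/63 ≈ 0.507937
a = 8 - 0.507937 * 11.75 = 128/63 ≈ 2.031746

2.0317


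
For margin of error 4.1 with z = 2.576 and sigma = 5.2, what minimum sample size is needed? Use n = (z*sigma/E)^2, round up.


z*sigma/E = 2.576 * 5.2 / 4.1 = 16744/5125 ≈ 3.267122
(z*sigma/E)^2 ≈ 10.674086
round up: n = 11

11


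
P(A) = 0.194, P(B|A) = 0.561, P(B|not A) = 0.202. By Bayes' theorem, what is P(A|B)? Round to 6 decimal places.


P(A|B) = P(B|A)*P(A) / P(B), P(B) = P(B|A)*P(A) + P(B|not A)*P(not A)
P(B|A)*P(A) = 0.561 * 0.194 = 0.108834
P(B|not A)*P(not A) = 0.202 * 0.806 = 0.162812
P(B) = 0.108834 + 0.162812 = 0.271646
P(A|B) = 0.108834 / 0.271646 ≈ 0.40064643

0.400646


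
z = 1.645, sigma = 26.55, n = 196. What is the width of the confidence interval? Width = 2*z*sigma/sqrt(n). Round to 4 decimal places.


width = 2*z*sigma/sqrt(n)
2*z*sigma = 2 * 1.645 * 26.55 = 87.3495
sqrt(196) = 14
width = 87.3495 / 14 = 6.23925

6.2393


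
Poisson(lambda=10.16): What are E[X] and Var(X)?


E[X] = Var(X) = lambda = 10.16

10.16, 10.16


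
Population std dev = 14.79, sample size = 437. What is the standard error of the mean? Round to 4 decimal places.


SE = sigma / sqrt(n)
sqrt(437) ≈ 20.904545
SE = 14.79 / 20.904545 ≈ 0.707502

0.7075


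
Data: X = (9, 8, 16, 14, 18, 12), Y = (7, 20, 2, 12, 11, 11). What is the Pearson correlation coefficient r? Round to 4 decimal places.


r = sum((xi-xbar)(yi-ybar)) / sqrt(sum((xi-xbar)^2) * sum((yi-ybar)^2))
n = 6, xbar = 77/6 ≈ 12.833333, ybar = 63/6 = 10.5
Sxy = sum((xi-xbar)(yi-ybar)) = -55.5
Sxx = sum((xi-xbar)^2) = 461/6 ≈ 76.833333
Syy = sum((yi-ybar)^2) = 177.5
sqrt(Sxx*Syy) ≈ 116.781491
r = Sxy / sqrt(Sxx*Syy) = -55.5 / 116.781491 ≈ -0.475247

-0.4752


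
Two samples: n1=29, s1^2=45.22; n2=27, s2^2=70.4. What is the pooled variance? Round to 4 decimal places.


sp^2 = ((n1-1)*s1^2 + (n2-1)*s2^2)/(n1+n2-2)
(n1-1)*s1^2 = 28 * 45.22 = 1266.16
(n2-1)*s2^2 = 26 * 70.4 = 1830.4
numerator = 1266.16 + 1830.4 = 3096.56
n1+n2-2 = 54
sp^2 = 3096.56 / 54 = 38707/675 ≈ 57.343704

57.3437


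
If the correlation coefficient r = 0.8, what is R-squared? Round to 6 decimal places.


R^2 = r^2 = (0.8)^2 = 0.64

0.640000


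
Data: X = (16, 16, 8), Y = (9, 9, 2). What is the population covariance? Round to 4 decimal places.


Cov = (1/n)*sum((xi-xbar)(yi-ybar))
n = 3, xbar = 40/3 ≈ 13.333333, ybar = 20/3 ≈ 6.666667
sum((xi-xbar)(yi-ybar)) = 112/3 ≈ 37.333333
Cov = 37.333333 / 3 = 112/9 ≈ 12.444444

12.4444


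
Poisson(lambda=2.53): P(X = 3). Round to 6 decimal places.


P = e^(-lam) * lam^k / k!
e^(-2.53) ≈ 0.07965902
lam^k = 2.53^3 = 16.194277
k! = 3! = 6
P = 0.07965902 * 16.194277 / 6 ≈ 0.215003

0.215003


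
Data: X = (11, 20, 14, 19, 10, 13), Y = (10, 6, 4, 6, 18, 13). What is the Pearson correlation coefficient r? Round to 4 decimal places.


r = sum((xi-xbar)(yi-ybar)) / sqrt(sum((xi-xbar)^2) * sum((yi-ybar)^2))
n = 6, xbar = 87/6 = 14.5, ybar = 57/6 = 9.5
Sxy = sum((xi-xbar)(yi-ybar)) = -77.5
Sxx = sum((xi-xbar)^2) = 85.5
Syy = sum((yi-ybar)^2) = 139.5
sqrt(Sxx*Syy) ≈ 109.211950
r = Sxy / sqrt(Sxx*Syy) = -77.5 / 109.211950 ≈ -0.709629

-0.7096


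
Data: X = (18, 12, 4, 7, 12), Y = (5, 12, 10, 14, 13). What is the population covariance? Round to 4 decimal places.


Cov = (1/n)*sum((xi-xbar)(yi-ybar))
n = 5, xbar = 53/5 = 10.6, ybar = 54/5 = 10.8
sum((xi-xbar)(yi-ybar)) = -44.4
Cov = -44.4 / 5 = -8.88

-8.8800


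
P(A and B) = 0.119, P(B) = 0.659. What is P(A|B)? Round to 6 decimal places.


P(A|B) = P(A and B) / P(B) = 0.119 / 0.659 = 119/659 ≈ 0.18057663

0.180577


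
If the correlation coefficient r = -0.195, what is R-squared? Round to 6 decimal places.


R^2 = r^2 = (-0.195)^2 = 0.038025

0.038025


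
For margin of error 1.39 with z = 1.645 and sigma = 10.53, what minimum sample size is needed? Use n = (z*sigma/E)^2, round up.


z*sigma/E = 1.645 * 10.53 / 1.39 ≈ 12.461763
(z*sigma/E)^2 ≈ 155.295527
round up: n = 156

156


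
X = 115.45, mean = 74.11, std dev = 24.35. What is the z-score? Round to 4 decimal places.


z = (X - mu) / sigma
X - mu = 115.45 - 74.11 = 41.34
z = 41.34 / 24.35 = 4134/2435 ≈ 1.697741

1.6977


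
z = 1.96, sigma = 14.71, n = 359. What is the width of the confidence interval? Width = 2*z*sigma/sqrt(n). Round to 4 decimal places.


width = 2*z*sigma/sqrt(n)
2*z*sigma = 2 * 1.96 * 14.71 = 57.6632
sqrt(359) ≈ 18.947295
width = 57.6632 / 18.947295 ≈ 3.043347

3.0433


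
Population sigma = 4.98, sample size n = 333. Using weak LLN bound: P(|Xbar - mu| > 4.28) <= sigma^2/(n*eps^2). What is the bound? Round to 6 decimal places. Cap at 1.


bound = min(1, sigma^2/(n*eps^2))
sigma^2 = 4.98^2 = 24.8004
n*eps^2 = 333 * 4.28^2 = 333 * 18.3184 = 6100.0272
sigma^2/(n*eps^2) = 24.8004 / 6100.0272 ≈ 0.00406562

0.004066


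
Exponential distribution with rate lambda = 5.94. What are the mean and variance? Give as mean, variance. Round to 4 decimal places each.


mean = 1/lam, var = 1/lam^2
mean = 1 / 5.94 = 50/297 ≈ 0.168350
lam^2 = 5.94^2 = 35.2836
var = 1 / 35.2836 ≈ 0.028342

0.1684, 0.0283


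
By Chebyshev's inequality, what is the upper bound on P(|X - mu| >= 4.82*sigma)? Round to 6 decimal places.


P <= 1/k^2
k^2 = 4.82^2 = 23.2324
1/k^2 = 1 / 23.2324 ≈ 0.04304334

0.043043


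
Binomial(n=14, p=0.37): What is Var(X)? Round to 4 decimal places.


Var = n*p*(1-p) = 14 * 0.37 * 0.63 = 3.2634

3.2634


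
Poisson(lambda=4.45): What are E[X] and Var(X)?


E[X] = Var(X) = lambda = 4.45

4.45, 4.45


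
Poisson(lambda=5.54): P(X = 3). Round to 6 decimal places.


P = e^(-lam) * lam^k / k!
e^(-5.54) ≈ 0.003926527
lam^k = 5.54^3 = 170.031464
k! = 3! = 6
P = 0.003926527 * 170.031464 / 6 ≈ 0.111272

0.111272


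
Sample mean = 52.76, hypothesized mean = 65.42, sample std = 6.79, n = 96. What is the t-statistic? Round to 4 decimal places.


t = (xbar - mu0) / (s/sqrt(n))
xbar - mu0 = 52.76 - 65.42 = -12.66
sqrt(96) ≈ 9.79795897
s/sqrt(n) = 6.79 / 9.79795897 ≈ 0.69300147
t = -12.66 / 0.69300147 ≈ -18.268359

-18.2684


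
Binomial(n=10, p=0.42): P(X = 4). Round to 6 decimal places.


P = C(n,k) * p^k * (1-p)^(n-k)
C(10,4) = 210
p^k = 0.42^4 = 0.03111696
(1-p)^(n-k) = 0.58^6 ≈ 0.03806869
P = 210 * 0.03111696 * 0.03806869 ≈ 0.248762

0.248762


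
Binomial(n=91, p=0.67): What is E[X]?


E[X] = n*p = 91 * 0.67 = 60.97

60.97


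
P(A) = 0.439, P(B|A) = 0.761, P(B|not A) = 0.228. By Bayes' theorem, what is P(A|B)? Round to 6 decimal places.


P(A|B) = P(B|A)*P(A) / P(B), P(B) = P(B|A)*P(A) + P(B|not A)*P(not A)
P(B|A)*P(A) = 0.761 * 0.439 = 0.334079
P(B|not A)*P(not A) = 0.228 * 0.561 = 0.127908
P(B) = 0.334079 + 0.127908 = 0.461987
P(A|B) = 0.334079 / 0.461987 ≈ 0.72313507

0.723135


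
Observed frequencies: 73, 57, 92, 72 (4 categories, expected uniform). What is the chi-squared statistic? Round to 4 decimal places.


chi2 = sum((O-E)^2/E), E = total/4
total = 294, E = 294/4 = 73.5
(73 - 73.5)^2 / 73.5 = 0.25 / 73.5 = 1/294 ≈ 0.003401
(57 - 73.5)^2 / 73.5 = 272.25 / 73.5 = 363/98 ≈ 3.704082
(92 - 73.5)^2 / 73.5 = 342.25 / 73.5 = 1369/294 ≈ 4.656463
(72 - 73.5)^2 / 73.5 = 2.25 / 73.5 = 3/98 ≈ 0.030612
chi2 = 1234/147 ≈ 8.394558

8.3946


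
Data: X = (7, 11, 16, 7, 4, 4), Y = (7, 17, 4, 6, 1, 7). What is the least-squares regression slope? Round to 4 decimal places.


b = sum((xi-xbar)(yi-ybar)) / sum((xi-xbar)^2)
n = 6, xbar = 49/6 ≈ 8.166667, ybar = 42/6 = 7
Sxy = sum((xi-xbar)(yi-ybar)) = 31
Sxx = sum((xi-xbar)^2) = 641/6 ≈ 106.833333
b = Sxy / Sxx = 186/641 ≈ 0.290172

0.2902


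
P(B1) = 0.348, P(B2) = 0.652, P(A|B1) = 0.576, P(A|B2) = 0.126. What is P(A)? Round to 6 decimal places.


P(A) = P(A|B1)*P(B1) + P(A|B2)*P(B2)
P(A|B1)*P(B1) = 0.576 * 0.348 = 0.200448
P(A|B2)*P(B2) = 0.126 * 0.652 = 0.082152
P(A) = 0.200448 + 0.082152 = 0.2826

0.282600


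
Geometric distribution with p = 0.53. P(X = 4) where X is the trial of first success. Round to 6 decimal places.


P = (1-p)^(k-1) * p
(1-p)^(k-1) = 0.47^3 = 0.103823
P = 0.103823 * 0.53 = 0.05502619

0.055026


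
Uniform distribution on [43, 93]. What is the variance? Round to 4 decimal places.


Var = (b-a)^2 / 12
(b-a)^2 = (93 - 43)^2 = 2500
Var = 2500/12 ≈ 208.333333

208.3333


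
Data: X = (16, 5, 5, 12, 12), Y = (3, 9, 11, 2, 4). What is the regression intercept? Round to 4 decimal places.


a = ybar - b*xbar, where b = sum((xi-xbar)(yi-ybar)) / sum((xi-xbar)^2)
n = 5, xbar = 50/5 = 10, ybar = 29/5 = 5.8
Sxy = sum((xi-xbar)(yi-ybar)) = -70
Sxx = sum((xi-xbar)^2) = 94
b = Sxy / Sxx = -35/47 ≈ -0.744681
a = 5.8 - (-0.744681) * 10 = 3113/235 ≈ 13.246809

13.2468


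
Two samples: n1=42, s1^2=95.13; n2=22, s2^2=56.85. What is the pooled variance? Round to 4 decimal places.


sp^2 = ((n1-1)*s1^2 + (n2-1)*s2^2)/(n1+n2-2)
(n1-1)*s1^2 = 41 * 95.13 = 3900.33
(n2-1)*s2^2 = 21 * 56.85 = 1193.85
numerator = 3900.33 + 1193.85 = 5094.18
n1+n2-2 = 62
sp^2 = 5094.18 / 62 = 254709/3100 ≈ 82.164194

82.1642


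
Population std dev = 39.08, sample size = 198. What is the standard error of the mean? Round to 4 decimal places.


SE = sigma / sqrt(n)
sqrt(198) ≈ 14.071247
SE = 39.08 / 14.071247 ≈ 2.777295

2.7773


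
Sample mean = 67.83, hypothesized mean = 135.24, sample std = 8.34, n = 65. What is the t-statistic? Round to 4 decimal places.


t = (xbar - mu0) / (s/sqrt(n))
xbar - mu0 = 67.83 - 135.24 = -67.41
sqrt(65) ≈ 8.06225775
s/sqrt(n) = 8.34 / 8.06225775 ≈ 1.03444969
t = -67.41 / 1.03444969 ≈ -65.165083

-65.1651


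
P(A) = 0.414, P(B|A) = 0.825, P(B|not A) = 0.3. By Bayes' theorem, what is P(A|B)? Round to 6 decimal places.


P(A|B) = P(B|A)*P(A) / P(B), P(B) = P(B|A)*P(A) + P(B|not A)*P(not A)
P(B|A)*P(A) = 0.825 * 0.414 = 0.34155
P(B|not A)*P(not A) = 0.3 * 0.586 = 0.1758
P(B) = 0.34155 + 0.1758 = 0.51735
P(A|B) = 0.34155 / 0.51735 = 2277/3449 ≈ 0.66019136

0.660191
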